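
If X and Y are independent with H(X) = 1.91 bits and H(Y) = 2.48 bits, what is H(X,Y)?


For independent variables, H(X,Y) = H(X) + H(Y) = 1.91 + 2.48 = 4.39

4.39 bits


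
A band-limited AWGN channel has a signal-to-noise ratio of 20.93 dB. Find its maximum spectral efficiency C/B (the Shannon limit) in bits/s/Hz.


SNR_linear = 10^(20.93/10) = 123.8797; C/B = log2(1 + SNR_linear) = log2(1 + 123.8797) = 6.9644

6.9644 bits/s/Hz


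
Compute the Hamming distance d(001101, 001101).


Count differing positions: . . . . . . = 0 differences

0


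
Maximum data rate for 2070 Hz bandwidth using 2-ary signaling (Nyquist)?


Rate = 2 * B * log2(M) = 2 * 2070 * 1.0 = 4140.0

4140.0 bps


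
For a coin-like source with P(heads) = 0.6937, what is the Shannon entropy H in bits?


H = -p*log2(p) - (1-p)*log2(1-p). -0.6937*log2(0.6937) = 0.366007; -0.3063*log2(0.3063) = 0.522849. H = 0.366007 + 0.522849 = 0.8889

0.8889 bits


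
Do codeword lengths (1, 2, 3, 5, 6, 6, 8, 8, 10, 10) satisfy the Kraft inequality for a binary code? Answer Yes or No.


Kraft sum = sum(2^(-l_i)) = 0.9473, need <= 1. Result: satisfied (a binary prefix-free code with these lengths exists)

Yes


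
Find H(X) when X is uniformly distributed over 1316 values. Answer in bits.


H = log2(n) = log2(1316) = 10.3619

10.3619 bits


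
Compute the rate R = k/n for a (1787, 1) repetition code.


Rate = k/n = 1/1787

1/1787


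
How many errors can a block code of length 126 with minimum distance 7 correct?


Correction capability = floor((d-1)/2) = floor((7-1)/2) = 3

3 errors


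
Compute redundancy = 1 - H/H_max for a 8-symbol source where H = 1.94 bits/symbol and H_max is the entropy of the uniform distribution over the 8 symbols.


H_max = log2(K) = log2(8) = 3.0 bits/symbol. Redundancy = 1 - H/H_max = 1 - 1.94/3.0 = 1 - 0.6467 = 0.3533

0.3533


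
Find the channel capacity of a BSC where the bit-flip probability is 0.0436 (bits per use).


H(p) = -p*log2(p) - (1-p)*log2(1-p) = -0.0436*log2(0.0436) - 0.9564*log2(0.9564) = 0.197051 + 0.061510 = 0.2586. C = 1 - H(p) = 1 - 0.2586 = 0.7414

0.7414 bits


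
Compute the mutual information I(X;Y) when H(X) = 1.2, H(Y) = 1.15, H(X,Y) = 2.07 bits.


I(X;Y) = H(X) + H(Y) - H(X,Y) = 1.2 + 1.15 - 2.07 = 0.28

0.28 bits


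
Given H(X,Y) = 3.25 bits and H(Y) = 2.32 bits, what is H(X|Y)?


H(X|Y) = H(X,Y) - H(Y) = 3.25 - 2.32 = 0.93

0.93 bits


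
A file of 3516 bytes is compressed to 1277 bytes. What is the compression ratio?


Ratio = original / compressed = 3516 / 1277 = 2.7533

2.7533


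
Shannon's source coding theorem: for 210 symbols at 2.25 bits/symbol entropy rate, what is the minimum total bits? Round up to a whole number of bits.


Minimum bits >= n * H = 210 * 2.25 = 472.5, rounded up to a whole number of bits = 473

473 bits


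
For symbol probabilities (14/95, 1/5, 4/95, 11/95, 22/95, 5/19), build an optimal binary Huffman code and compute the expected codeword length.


Huffman construction (repeatedly merge the two least-probable nodes; each merge adds 1 bit to every symbol beneath it): 4/95 + 11/95 = 3/19; 14/95 + 3/19 = 29/95; 1/5 + 22/95 = 41/95; 5/19 + 29/95 = 54/95; 41/95 + 54/95 = 1. Resulting codeword lengths (in the order the probabilities were given): (3, 2, 4, 4, 2, 2). L_avg = sum(p_i * l_i) = 14/95*3 + 1/5*2 + 4/95*4 + 11/95*4 + 22/95*2 + 5/19*2 = 234/95 = 2.4632

2.4632 bits


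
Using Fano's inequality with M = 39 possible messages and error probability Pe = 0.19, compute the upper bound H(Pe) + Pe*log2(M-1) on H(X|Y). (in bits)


H(Pe) = -Pe*log2(Pe) - (1-Pe)*log2(1-Pe) = -0.19*log2(0.19) - 0.81*log2(0.81) = 0.455226 + 0.246245 = 0.7015. Pe*log2(M-1) = 0.19*log2(38) = 0.997106. Bound = H(Pe) + Pe*log2(M-1) = 0.455226 + 0.246245 + 0.997106 = 1.6986

1.6986 bits


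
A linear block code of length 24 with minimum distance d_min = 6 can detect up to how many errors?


Detection capability = d_min - 1 = 6 - 1 = 5

5 errors


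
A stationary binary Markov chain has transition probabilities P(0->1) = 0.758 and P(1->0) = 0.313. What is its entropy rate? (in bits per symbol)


Stationary distribution: pi_0 = p10/(p01+p10) = 0.2923, pi_1 = 0.7077. Entropy rate H' = pi_0*H(p01) + pi_1*H(p10) = 0.2923*0.7984 + 0.7077*0.8966 = 0.8679

0.8679 bits/symbol


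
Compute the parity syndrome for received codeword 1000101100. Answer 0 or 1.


Syndrome = XOR of all bits = 1 XOR 0 XOR 0 XOR 0 XOR 1 XOR 0 XOR 1 XOR 1 XOR 0 XOR 0 = 0

0


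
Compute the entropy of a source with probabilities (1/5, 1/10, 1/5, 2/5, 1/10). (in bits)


H = -sum(p_i * log2(p_i)). Terms: -(1/5)*log2(1/5) = 0.464386; -(1/10)*log2(1/10) = 0.332193; -(1/5)*log2(1/5) = 0.464386; -(2/5)*log2(2/5) = 0.528771; -(1/10)*log2(1/10) = 0.332193. H = 0.464386 + 0.332193 + 0.464386 + 0.528771 + 0.332193 = 2.1219

2.1219 bits


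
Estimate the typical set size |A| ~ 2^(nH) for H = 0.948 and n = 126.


log2|A_typical| = nH = 126 * 0.948 = 119.448, so |A_typical| ~ 2^119.448 = 9.066e+35

9.066e+35


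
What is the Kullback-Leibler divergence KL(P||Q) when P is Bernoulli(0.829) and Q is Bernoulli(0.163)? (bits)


KL = p*log2(p/q) + (1-p)*log2((1-p)/(1-q)) = 0.829*log2(0.829/0.163) + 0.171*log2(0.171/0.837) = 1.5534

1.5534 bits


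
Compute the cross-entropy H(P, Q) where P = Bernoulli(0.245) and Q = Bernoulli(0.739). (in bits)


H(P,Q) = -p*log2(q) - (1-p)*log2(1-q). -0.245*log2(0.739) = 0.106907; -0.755*log2(0.261) = 1.463098. H(P,Q) = 0.106907 + 1.463098 = 1.57

1.57 bits


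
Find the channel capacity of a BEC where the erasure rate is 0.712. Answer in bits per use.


C = 1 - epsilon = 1 - 0.712 = 0.288

0.288 bits


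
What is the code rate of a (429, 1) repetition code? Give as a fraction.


Rate = k/n = 1/429

1/429


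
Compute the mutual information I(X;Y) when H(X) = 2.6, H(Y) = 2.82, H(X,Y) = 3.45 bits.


I(X;Y) = H(X) + H(Y) - H(X,Y) = 2.6 + 2.82 - 3.45 = 1.97

1.97 bits


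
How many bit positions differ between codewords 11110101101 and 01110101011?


Count differing positions: ^ . . . . . . . ^ ^ . = 3 differences

3


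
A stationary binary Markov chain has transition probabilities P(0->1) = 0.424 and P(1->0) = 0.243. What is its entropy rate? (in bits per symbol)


Stationary distribution: pi_0 = p10/(p01+p10) = 0.3643, pi_1 = 0.6357. Entropy rate H' = pi_0*H(p01) + pi_1*H(p10) = 0.3643*0.9833 + 0.6357*0.8 = 0.8668

0.8668 bits/symbol


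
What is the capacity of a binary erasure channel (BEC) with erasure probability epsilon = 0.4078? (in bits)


C = 1 - epsilon = 1 - 0.4078 = 0.5922

0.5922 bits


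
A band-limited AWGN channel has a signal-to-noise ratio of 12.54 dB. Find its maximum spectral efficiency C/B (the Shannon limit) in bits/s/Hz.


SNR_linear = 10^(12.54/10) = 17.9473; C/B = log2(1 + SNR_linear) = log2(1 + 17.9473) = 4.2439

4.2439 bits/s/Hz


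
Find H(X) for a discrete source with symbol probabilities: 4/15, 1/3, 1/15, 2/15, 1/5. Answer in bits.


H = -sum(p_i * log2(p_i)). Terms: -(4/15)*log2(4/15) = 0.508504; -(1/3)*log2(1/3) = 0.528321; -(1/15)*log2(1/15) = 0.260459; -(2/15)*log2(2/15) = 0.387585; -(1/5)*log2(1/5) = 0.464386. H = 0.508504 + 0.528321 + 0.260459 + 0.387585 + 0.464386 = 2.1493

2.1493 bits


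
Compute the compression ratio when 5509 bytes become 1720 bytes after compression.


Ratio = original / compressed = 5509 / 1720 = 3.2029

3.2029


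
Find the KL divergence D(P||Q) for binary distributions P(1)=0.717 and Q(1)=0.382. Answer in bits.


KL = p*log2(p/q) + (1-p)*log2((1-p)/(1-q)) = 0.717*log2(0.717/0.382) + 0.283*log2(0.283/0.618) = 0.3324

0.3324 bits


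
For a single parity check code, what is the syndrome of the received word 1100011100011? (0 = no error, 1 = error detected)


Syndrome = XOR of all bits = 1 XOR 1 XOR 0 XOR 0 XOR 0 XOR 1 XOR 1 XOR 1 XOR 0 XOR 0 XOR 0 XOR 1 XOR 1 = 1

1


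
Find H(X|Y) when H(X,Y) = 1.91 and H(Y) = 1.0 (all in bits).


H(X|Y) = H(X,Y) - H(Y) = 1.91 - 1.0 = 0.91

0.91 bits


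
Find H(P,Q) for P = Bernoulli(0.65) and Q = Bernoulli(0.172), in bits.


H(P,Q) = -p*log2(q) - (1-p)*log2(1-q). -0.65*log2(0.172) = 1.650688; -0.35*log2(0.828) = 0.095304. H(P,Q) = 1.650688 + 0.095304 = 1.746

1.746 bits


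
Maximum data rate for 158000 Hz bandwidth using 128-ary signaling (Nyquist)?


Rate = 2 * B * log2(M) = 2 * 158000 * 7.0 = 2212000.0

2212000.0 bps


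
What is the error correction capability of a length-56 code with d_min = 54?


Correction capability = floor((d-1)/2) = floor((54-1)/2) = 26

26 errors


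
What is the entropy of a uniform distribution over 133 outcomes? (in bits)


H = log2(n) = log2(133) = 7.0553

7.0553 bits


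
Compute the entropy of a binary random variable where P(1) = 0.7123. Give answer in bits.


H = -p*log2(p) - (1-p)*log2(1-p). -0.7123*log2(0.7123) = 0.348630; -0.2877*log2(0.2877) = 0.517101. H = 0.348630 + 0.517101 = 0.8657

0.8657 bits


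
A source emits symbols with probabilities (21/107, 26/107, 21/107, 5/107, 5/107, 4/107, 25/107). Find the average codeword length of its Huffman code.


Huffman construction (repeatedly merge the two least-probable nodes; each merge adds 1 bit to every symbol beneath it): 4/107 + 5/107 = 9/107; 5/107 + 9/107 = 14/107; 14/107 + 21/107 = 35/107; 21/107 + 25/107 = 46/107; 26/107 + 35/107 = 61/107; 46/107 + 61/107 = 1. Resulting codeword lengths (in the order the probabilities were given): (3, 2, 2, 5, 4, 5, 2). L_avg = sum(p_i * l_i) = 21/107*3 + 26/107*2 + 21/107*2 + 5/107*5 + 5/107*4 + 4/107*5 + 25/107*2 = 272/107 = 2.5421

2.5421 bits


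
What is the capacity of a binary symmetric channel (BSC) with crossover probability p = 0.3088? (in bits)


H(p) = -p*log2(p) - (1-p)*log2(1-p) = -0.3088*log2(0.3088) - 0.6912*log2(0.6912) = 0.523495 + 0.368289 = 0.8918. C = 1 - H(p) = 1 - 0.8918 = 0.1082

0.1082 bits


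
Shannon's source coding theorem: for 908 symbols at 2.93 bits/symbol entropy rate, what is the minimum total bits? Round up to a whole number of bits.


Minimum bits >= n * H = 908 * 2.93 = 2660.44, rounded up to a whole number of bits = 2661

2661 bits


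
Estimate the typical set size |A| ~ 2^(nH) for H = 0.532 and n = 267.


log2|A_typical| = nH = 267 * 0.532 = 142.044, so |A_typical| ~ 2^142.044 = 5.748e+42

5.748e+42


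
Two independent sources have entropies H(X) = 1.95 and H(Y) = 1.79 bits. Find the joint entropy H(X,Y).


For independent variables, H(X,Y) = H(X) + H(Y) = 1.95 + 1.79 = 3.74

3.74 bits


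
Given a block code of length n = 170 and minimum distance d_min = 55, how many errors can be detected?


Detection capability = d_min - 1 = 55 - 1 = 54

54 errors


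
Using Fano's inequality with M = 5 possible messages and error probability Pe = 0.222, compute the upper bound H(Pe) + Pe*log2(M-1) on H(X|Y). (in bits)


H(Pe) = -Pe*log2(Pe) - (1-Pe)*log2(1-Pe) = -0.222*log2(0.222) - 0.778*log2(0.778) = 0.482044 + 0.281759 = 0.7638. Pe*log2(M-1) = 0.222*log2(4) = 0.444000. Bound = H(Pe) + Pe*log2(M-1) = 0.482044 + 0.281759 + 0.444000 = 1.2078

1.2078 bits


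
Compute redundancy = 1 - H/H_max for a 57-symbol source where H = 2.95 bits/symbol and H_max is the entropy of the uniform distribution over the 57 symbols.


H_max = log2(K) = log2(57) = 5.8329 bits/symbol. Redundancy = 1 - H/H_max = 1 - 2.95/5.8329 = 1 - 0.5058 = 0.4942

0.4942


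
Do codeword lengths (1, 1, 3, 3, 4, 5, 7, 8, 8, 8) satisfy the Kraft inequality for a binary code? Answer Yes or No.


Kraft sum = sum(2^(-l_i)) = 1.3633, need <= 1. Result: violated (a binary prefix-free code with these lengths cannot exist)

No


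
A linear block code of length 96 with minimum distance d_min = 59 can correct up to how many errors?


Correction capability = floor((d-1)/2) = floor((59-1)/2) = 29

29 errors


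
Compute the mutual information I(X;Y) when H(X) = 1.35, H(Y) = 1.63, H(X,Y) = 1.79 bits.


I(X;Y) = H(X) + H(Y) - H(X,Y) = 1.35 + 1.63 - 1.79 = 1.19

1.19 bits


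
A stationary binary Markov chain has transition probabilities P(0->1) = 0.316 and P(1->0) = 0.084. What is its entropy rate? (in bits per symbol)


Stationary distribution: pi_0 = p10/(p01+p10) = 0.21, pi_1 = 0.79. Entropy rate H' = pi_0*H(p01) + pi_1*H(p10) = 0.21*0.9 + 0.79*0.4161 = 0.5177

0.5177 bits/symbol


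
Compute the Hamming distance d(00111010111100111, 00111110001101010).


Count differing positions: . . . . . ^ . . ^ ^ . . . ^ ^ . ^ = 6 differences

6


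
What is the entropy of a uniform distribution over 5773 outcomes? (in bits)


H = log2(n) = log2(5773) = 12.4951

12.4951 bits


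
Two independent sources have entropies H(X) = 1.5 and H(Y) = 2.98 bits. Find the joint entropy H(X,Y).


For independent variables, H(X,Y) = H(X) + H(Y) = 1.5 + 2.98 = 4.48

4.48 bits


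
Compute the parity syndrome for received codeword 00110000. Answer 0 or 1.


Syndrome = XOR of all bits = 0 XOR 0 XOR 1 XOR 1 XOR 0 XOR 0 XOR 0 XOR 0 = 0

0


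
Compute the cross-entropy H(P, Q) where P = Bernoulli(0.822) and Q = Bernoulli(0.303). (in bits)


H(P,Q) = -p*log2(q) - (1-p)*log2(1-q). -0.822*log2(0.303) = 1.415986; -0.178*log2(0.697) = 0.092697. H(P,Q) = 1.415986 + 0.092697 = 1.5087

1.5087 bits


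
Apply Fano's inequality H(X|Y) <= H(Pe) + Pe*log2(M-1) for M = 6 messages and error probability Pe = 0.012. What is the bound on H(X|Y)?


H(Pe) = -Pe*log2(Pe) - (1-Pe)*log2(1-Pe) = -0.012*log2(0.012) - 0.988*log2(0.988) = 0.076570 + 0.017208 = 0.0938. Pe*log2(M-1) = 0.012*log2(5) = 0.027863. Bound = H(Pe) + Pe*log2(M-1) = 0.076570 + 0.017208 + 0.027863 = 0.1216

0.1216 bits


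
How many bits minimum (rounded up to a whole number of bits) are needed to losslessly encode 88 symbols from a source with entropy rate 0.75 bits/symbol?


Minimum bits >= n * H = 88 * 0.75 = 66.0, rounded up to a whole number of bits = 66

66 bits


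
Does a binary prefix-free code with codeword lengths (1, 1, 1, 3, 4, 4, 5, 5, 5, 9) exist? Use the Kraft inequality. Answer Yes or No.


Kraft sum = sum(2^(-l_i)) = 1.8457, need <= 1. Result: violated (a binary prefix-free code with these lengths cannot exist)

No


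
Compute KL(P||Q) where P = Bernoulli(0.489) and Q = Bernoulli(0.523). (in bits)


KL = p*log2(p/q) + (1-p)*log2((1-p)/(1-q)) = 0.489*log2(0.489/0.523) + 0.511*log2(0.511/0.477) = 0.0033

0.0033 bits


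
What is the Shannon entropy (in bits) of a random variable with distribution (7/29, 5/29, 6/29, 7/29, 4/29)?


H = -sum(p_i * log2(p_i)). Terms: -(7/29)*log2(7/29) = 0.494979; -(5/29)*log2(5/29) = 0.437251; -(6/29)*log2(6/29) = 0.470280; -(7/29)*log2(7/29) = 0.494979; -(4/29)*log2(4/29) = 0.394204. H = 0.494979 + 0.437251 + 0.470280 + 0.494979 + 0.394204 = 2.2917

2.2917 bits


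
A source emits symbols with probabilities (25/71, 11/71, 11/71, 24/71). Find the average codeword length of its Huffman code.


Huffman construction (repeatedly merge the two least-probable nodes; each merge adds 1 bit to every symbol beneath it): 11/71 + 11/71 = 22/71; 22/71 + 24/71 = 46/71; 25/71 + 46/71 = 1. Resulting codeword lengths (in the order the probabilities were given): (1, 3, 3, 2). L_avg = sum(p_i * l_i) = 25/71*1 + 11/71*3 + 11/71*3 + 24/71*2 = 139/71 = 1.9577

1.9577 bits


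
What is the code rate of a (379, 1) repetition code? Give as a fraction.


Rate = k/n = 1/379

1/379


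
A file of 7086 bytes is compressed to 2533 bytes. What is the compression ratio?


Ratio = original / compressed = 7086 / 2533 = 2.7975

2.7975


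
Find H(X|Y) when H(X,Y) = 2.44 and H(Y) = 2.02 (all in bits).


H(X|Y) = H(X,Y) - H(Y) = 2.44 - 2.02 = 0.42

0.42 bits


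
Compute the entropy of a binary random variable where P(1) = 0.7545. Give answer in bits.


H = -p*log2(p) - (1-p)*log2(1-p). -0.7545*log2(0.7545) = 0.306634; -0.2455*log2(0.2455) = 0.497433. H = 0.306634 + 0.497433 = 0.8041

0.8041 bits


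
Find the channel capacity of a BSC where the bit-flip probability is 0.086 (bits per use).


H(p) = -p*log2(p) - (1-p)*log2(1-p) = -0.086*log2(0.086) - 0.914*log2(0.914) = 0.304399 + 0.118577 = 0.423. C = 1 - H(p) = 1 - 0.423 = 0.577

0.577 bits


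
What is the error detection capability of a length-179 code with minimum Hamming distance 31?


Detection capability = d_min - 1 = 31 - 1 = 30

30 errors


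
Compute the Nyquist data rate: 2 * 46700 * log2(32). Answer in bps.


Rate = 2 * B * log2(M) = 2 * 46700 * 5.0 = 467000.0

467000.0 bps


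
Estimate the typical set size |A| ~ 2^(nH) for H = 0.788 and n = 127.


log2|A_typical| = nH = 127 * 0.788 = 100.076, so |A_typical| ~ 2^100.076 = 1.336e+30

1.336e+30


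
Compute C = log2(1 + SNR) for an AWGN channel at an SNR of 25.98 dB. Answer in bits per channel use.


SNR_linear = 10^(25.98/10) = 396.278; C = log2(1 + SNR_linear) = log2(1 + 396.278) = 8.634

8.634 bits/channel use


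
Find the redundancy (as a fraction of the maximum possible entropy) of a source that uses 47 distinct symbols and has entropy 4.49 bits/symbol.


H_max = log2(K) = log2(47) = 5.5546 bits/symbol. Redundancy = 1 - H/H_max = 1 - 4.49/5.5546 = 1 - 0.8083 = 0.1917

0.1917


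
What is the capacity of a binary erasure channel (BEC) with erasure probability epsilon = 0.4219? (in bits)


C = 1 - epsilon = 1 - 0.4219 = 0.5781

0.5781 bits


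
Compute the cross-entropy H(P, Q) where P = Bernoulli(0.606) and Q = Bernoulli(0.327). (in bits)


H(P,Q) = -p*log2(q) - (1-p)*log2(1-q). -0.606*log2(0.327) = 0.977258; -0.394*log2(0.673) = 0.225101. H(P,Q) = 0.977258 + 0.225101 = 1.2024

1.2024 bits


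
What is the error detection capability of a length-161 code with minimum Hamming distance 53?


Detection capability = d_min - 1 = 53 - 1 = 52

52 errors


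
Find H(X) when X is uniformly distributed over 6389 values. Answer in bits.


H = log2(n) = log2(6389) = 12.6414

12.6414 bits


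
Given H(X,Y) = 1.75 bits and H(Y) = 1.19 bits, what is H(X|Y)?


H(X|Y) = H(X,Y) - H(Y) = 1.75 - 1.19 = 0.56

0.56 bits


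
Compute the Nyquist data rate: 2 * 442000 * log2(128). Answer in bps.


Rate = 2 * B * log2(M) = 2 * 442000 * 7.0 = 6188000.0

6188000.0 bps


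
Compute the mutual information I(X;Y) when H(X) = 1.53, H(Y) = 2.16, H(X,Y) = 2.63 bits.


I(X;Y) = H(X) + H(Y) - H(X,Y) = 1.53 + 2.16 - 2.63 = 1.06

1.06 bits


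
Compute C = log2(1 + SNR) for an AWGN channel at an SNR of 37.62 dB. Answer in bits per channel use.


SNR_linear = 10^(37.62/10) = 5780.9605; C = log2(1 + SNR_linear) = log2(1 + 5780.9605) = 12.4973

12.4973 bits/channel use


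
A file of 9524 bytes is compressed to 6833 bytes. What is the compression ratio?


Ratio = original / compressed = 9524 / 6833 = 1.3938

1.3938


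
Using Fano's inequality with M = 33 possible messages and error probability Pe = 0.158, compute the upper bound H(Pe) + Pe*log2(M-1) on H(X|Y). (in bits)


H(Pe) = -Pe*log2(Pe) - (1-Pe)*log2(1-Pe) = -0.158*log2(0.158) - 0.842*log2(0.842) = 0.420597 + 0.208907 = 0.6295. Pe*log2(M-1) = 0.158*log2(32) = 0.790000. Bound = H(Pe) + Pe*log2(M-1) = 0.420597 + 0.208907 + 0.790000 = 1.4195

1.4195 bits


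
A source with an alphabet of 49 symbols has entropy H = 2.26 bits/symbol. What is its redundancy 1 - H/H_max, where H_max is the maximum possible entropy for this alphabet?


H_max = log2(K) = log2(49) = 5.6147 bits/symbol. Redundancy = 1 - H/H_max = 1 - 2.26/5.6147 = 1 - 0.4025 = 0.5975

0.5975


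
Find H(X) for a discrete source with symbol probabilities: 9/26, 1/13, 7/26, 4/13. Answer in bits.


H = -sum(p_i * log2(p_i)). Terms: -(9/26)*log2(9/26) = 0.529794; -(1/13)*log2(1/13) = 0.284649; -(7/26)*log2(7/26) = 0.509677; -(4/13)*log2(4/13) = 0.523212. H = 0.529794 + 0.284649 + 0.509677 + 0.523212 = 1.8473

1.8473 bits


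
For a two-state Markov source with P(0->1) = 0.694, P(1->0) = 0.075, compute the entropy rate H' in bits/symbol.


Stationary distribution: pi_0 = p10/(p01+p10) = 0.0975, pi_1 = 0.9025. Entropy rate H' = pi_0*H(p01) + pi_1*H(p10) = 0.0975*0.8885 + 0.9025*0.3843 = 0.4335

0.4335 bits/symbol


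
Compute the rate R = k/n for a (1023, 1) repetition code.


Rate = k/n = 1/1023

1/1023


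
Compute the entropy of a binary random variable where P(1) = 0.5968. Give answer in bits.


H = -p*log2(p) - (1-p)*log2(1-p). -0.5968*log2(0.5968) = 0.444425; -0.4032*log2(0.4032) = 0.528366. H = 0.444425 + 0.528366 = 0.9728

0.9728 bits


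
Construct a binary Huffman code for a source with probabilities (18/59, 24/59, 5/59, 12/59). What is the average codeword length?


Huffman construction (repeatedly merge the two least-probable nodes; each merge adds 1 bit to every symbol beneath it): 5/59 + 12/59 = 17/59; 17/59 + 18/59 = 35/59; 24/59 + 35/59 = 1. Resulting codeword lengths (in the order the probabilities were given): (2, 1, 3, 3). L_avg = sum(p_i * l_i) = 18/59*2 + 24/59*1 + 5/59*3 + 12/59*3 = 111/59 = 1.8814

1.8814 bits


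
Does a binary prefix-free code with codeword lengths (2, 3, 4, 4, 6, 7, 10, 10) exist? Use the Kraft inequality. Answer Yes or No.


Kraft sum = sum(2^(-l_i)) = 0.5254, need <= 1. Result: satisfied (a binary prefix-free code with these lengths exists)

Yes


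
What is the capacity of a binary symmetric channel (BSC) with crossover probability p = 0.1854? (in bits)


H(p) = -p*log2(p) - (1-p)*log2(1-p) = -0.1854*log2(0.1854) - 0.8146*log2(0.8146) = 0.450761 + 0.240988 = 0.6917. C = 1 - H(p) = 1 - 0.6917 = 0.3083

0.3083 bits


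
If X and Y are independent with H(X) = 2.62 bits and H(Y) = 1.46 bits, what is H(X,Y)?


For independent variables, H(X,Y) = H(X) + H(Y) = 2.62 + 1.46 = 4.08

4.08 bits


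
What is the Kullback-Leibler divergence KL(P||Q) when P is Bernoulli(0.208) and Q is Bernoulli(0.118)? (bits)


KL = p*log2(p/q) + (1-p)*log2((1-p)/(1-q)) = 0.208*log2(0.208/0.118) + 0.792*log2(0.792/0.882) = 0.0471

0.0471 bits


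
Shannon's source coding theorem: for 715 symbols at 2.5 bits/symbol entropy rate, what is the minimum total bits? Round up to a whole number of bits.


Minimum bits >= n * H = 715 * 2.5 = 1787.5, rounded up to a whole number of bits = 1788

1788 bits


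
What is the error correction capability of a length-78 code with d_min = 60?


Correction capability = floor((d-1)/2) = floor((60-1)/2) = 29

29 errors


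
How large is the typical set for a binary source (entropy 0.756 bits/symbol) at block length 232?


log2|A_typical| = nH = 232 * 0.756 = 175.392, so |A_typical| ~ 2^175.392 = 6.284e+52

6.284e+52


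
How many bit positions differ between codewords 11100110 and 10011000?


Count differing positions: . ^ ^ ^ ^ ^ ^ . = 6 differences

6


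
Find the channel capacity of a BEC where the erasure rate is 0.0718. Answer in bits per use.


C = 1 - epsilon = 1 - 0.0718 = 0.9282

0.9282 bits


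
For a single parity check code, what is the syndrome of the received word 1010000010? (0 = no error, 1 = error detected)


Syndrome = XOR of all bits = 1 XOR 0 XOR 1 XOR 0 XOR 0 XOR 0 XOR 0 XOR 0 XOR 1 XOR 0 = 1

1


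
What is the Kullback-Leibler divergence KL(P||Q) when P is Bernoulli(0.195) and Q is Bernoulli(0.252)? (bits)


KL = p*log2(p/q) + (1-p)*log2((1-p)/(1-q)) = 0.195*log2(0.195/0.252) + 0.805*log2(0.805/0.748) = 0.0131

0.0131 bits


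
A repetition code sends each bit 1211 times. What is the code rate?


Rate = k/n = 1/1211

1/1211


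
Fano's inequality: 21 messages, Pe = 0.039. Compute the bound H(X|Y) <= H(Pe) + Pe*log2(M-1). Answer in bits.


H(Pe) = -Pe*log2(Pe) - (1-Pe)*log2(1-Pe) = -0.039*log2(0.039) - 0.961*log2(0.961) = 0.182535 + 0.055153 = 0.2377. Pe*log2(M-1) = 0.039*log2(20) = 0.168555. Bound = H(Pe) + Pe*log2(M-1) = 0.182535 + 0.055153 + 0.168555 = 0.4062

0.4062 bits


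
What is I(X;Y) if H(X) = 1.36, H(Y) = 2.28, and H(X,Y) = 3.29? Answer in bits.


I(X;Y) = H(X) + H(Y) - H(X,Y) = 1.36 + 2.28 - 3.29 = 0.35

0.35 bits


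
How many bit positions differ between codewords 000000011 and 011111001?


Count differing positions: . ^ ^ ^ ^ ^ . ^ . = 6 differences

6


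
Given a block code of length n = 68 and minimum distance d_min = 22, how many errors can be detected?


Detection capability = d_min - 1 = 22 - 1 = 21

21 errors


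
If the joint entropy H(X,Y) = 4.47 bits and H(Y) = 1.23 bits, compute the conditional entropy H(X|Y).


H(X|Y) = H(X,Y) - H(Y) = 4.47 - 1.23 = 3.24

3.24 bits


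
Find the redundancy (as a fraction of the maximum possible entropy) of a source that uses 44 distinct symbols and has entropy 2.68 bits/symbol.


H_max = log2(K) = log2(44) = 5.4594 bits/symbol. Redundancy = 1 - H/H_max = 1 - 2.68/5.4594 = 1 - 0.4909 = 0.5091

0.5091


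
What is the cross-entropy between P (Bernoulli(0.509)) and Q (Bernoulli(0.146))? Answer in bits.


H(P,Q) = -p*log2(q) - (1-p)*log2(1-q). -0.509*log2(0.146) = 1.412964; -0.491*log2(0.854) = 0.111797. H(P,Q) = 1.412964 + 0.111797 = 1.5248

1.5248 bits


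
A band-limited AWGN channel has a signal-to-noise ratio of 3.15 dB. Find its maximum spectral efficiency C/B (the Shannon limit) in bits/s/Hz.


SNR_linear = 10^(3.15/10) = 2.0654; C/B = log2(1 + SNR_linear) = log2(1 + 2.0654) = 1.6161

1.6161 bits/s/Hz


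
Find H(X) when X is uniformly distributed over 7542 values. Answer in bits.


H = log2(n) = log2(7542) = 12.8807

12.8807 bits


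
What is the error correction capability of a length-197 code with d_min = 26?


Correction capability = floor((d-1)/2) = floor((26-1)/2) = 12

12 errors


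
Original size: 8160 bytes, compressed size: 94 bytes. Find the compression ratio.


Ratio = original / compressed = 8160 / 94 = 86.8085

86.8085


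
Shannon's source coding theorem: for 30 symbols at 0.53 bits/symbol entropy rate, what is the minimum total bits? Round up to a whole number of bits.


Minimum bits >= n * H = 30 * 0.53 = 15.9, rounded up to a whole number of bits = 16

16 bits


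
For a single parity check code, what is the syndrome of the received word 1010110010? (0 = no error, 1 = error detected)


Syndrome = XOR of all bits = 1 XOR 0 XOR 1 XOR 0 XOR 1 XOR 1 XOR 0 XOR 0 XOR 1 XOR 0 = 1

1


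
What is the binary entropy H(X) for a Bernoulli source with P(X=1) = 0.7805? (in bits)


H = -p*log2(p) - (1-p)*log2(1-p). -0.7805*log2(0.7805) = 0.279052; -0.2195*log2(0.2195) = 0.480202. H = 0.279052 + 0.480202 = 0.7593

0.7593 bits


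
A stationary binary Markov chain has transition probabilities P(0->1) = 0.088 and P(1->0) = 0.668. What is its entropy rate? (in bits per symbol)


Stationary distribution: pi_0 = p10/(p01+p10) = 0.8836, pi_1 = 0.1164. Entropy rate H' = pi_0*H(p01) + pi_1*H(p10) = 0.8836*0.4298 + 0.1164*0.917 = 0.4865

0.4865 bits/symbol


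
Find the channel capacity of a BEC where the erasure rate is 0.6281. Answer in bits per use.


C = 1 - epsilon = 1 - 0.6281 = 0.3719

0.3719 bits


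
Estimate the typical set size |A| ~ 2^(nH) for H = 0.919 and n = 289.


log2|A_typical| = nH = 289 * 0.919 = 265.591, so |A_typical| ~ 2^265.591 = 8.930e+79

8.930e+79


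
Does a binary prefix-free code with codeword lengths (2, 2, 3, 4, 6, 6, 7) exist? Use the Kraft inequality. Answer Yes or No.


Kraft sum = sum(2^(-l_i)) = 0.7266, need <= 1. Result: satisfied (a binary prefix-free code with these lengths exists)

Yes


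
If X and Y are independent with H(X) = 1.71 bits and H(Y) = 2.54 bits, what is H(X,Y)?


For independent variables, H(X,Y) = H(X) + H(Y) = 1.71 + 2.54 = 4.25

4.25 bits


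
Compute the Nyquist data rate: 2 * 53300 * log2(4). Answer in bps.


Rate = 2 * B * log2(M) = 2 * 53300 * 2.0 = 213200.0

213200.0 bps


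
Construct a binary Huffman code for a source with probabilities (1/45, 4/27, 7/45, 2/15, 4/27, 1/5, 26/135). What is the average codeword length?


Huffman construction (repeatedly merge the two least-probable nodes; each merge adds 1 bit to every symbol beneath it): 1/45 + 2/15 = 7/45; 4/27 + 4/27 = 8/27; 7/45 + 7/45 = 14/45; 26/135 + 1/5 = 53/135; 8/27 + 14/45 = 82/135; 53/135 + 82/135 = 1. Resulting codeword lengths (in the order the probabilities were given): (4, 3, 3, 4, 3, 2, 2). L_avg = sum(p_i * l_i) = 1/45*4 + 4/27*3 + 7/45*3 + 2/15*4 + 4/27*3 + 1/5*2 + 26/135*2 = 373/135 = 2.763

2.763 bits


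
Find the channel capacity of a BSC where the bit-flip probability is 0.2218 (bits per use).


H(p) = -p*log2(p) - (1-p)*log2(1-p) = -0.2218*log2(0.2218) - 0.7782*log2(0.7782) = 0.481898 + 0.281543 = 0.7634. C = 1 - H(p) = 1 - 0.7634 = 0.2366

0.2366 bits


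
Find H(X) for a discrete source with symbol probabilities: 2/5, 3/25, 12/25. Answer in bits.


H = -sum(p_i * log2(p_i)). Terms: -(2/5)*log2(2/5) = 0.528771; -(3/25)*log2(3/25) = 0.367067; -(12/25)*log2(12/25) = 0.508269. H = 0.528771 + 0.367067 + 0.508269 = 1.4041

1.4041 bits


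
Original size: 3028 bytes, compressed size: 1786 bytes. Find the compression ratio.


Ratio = original / compressed = 3028 / 1786 = 1.6954

1.6954


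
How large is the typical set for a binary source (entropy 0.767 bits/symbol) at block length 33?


log2|A_typical| = nH = 33 * 0.767 = 25.311, so |A_typical| ~ 2^25.311 = 4.163e+07

4.163e+07


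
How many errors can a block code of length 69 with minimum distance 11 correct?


Correction capability = floor((d-1)/2) = floor((11-1)/2) = 5

5 errors


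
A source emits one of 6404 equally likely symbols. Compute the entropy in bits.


H = log2(n) = log2(6404) = 12.6448

12.6448 bits


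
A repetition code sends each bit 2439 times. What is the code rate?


Rate = k/n = 1/2439

1/2439


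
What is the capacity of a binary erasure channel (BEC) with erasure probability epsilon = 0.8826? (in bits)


C = 1 - epsilon = 1 - 0.8826 = 0.1174

0.1174 bits


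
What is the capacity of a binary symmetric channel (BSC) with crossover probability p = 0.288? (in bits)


H(p) = -p*log2(p) - (1-p)*log2(1-p) = -0.288*log2(0.288) - 0.712*log2(0.712) = 0.517207 + 0.348916 = 0.8661. C = 1 - H(p) = 1 - 0.8661 = 0.1339

0.1339 bits


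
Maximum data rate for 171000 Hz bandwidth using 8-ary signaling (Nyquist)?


Rate = 2 * B * log2(M) = 2 * 171000 * 3.0 = 1026000.0

1026000.0 bps


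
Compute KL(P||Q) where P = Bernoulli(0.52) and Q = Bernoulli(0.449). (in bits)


KL = p*log2(p/q) + (1-p)*log2((1-p)/(1-q)) = 0.52*log2(0.52/0.449) + 0.48*log2(0.48/0.551) = 0.0146

0.0146 bits


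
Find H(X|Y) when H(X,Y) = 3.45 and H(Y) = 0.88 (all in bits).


H(X|Y) = H(X,Y) - H(Y) = 3.45 - 0.88 = 2.57

2.57 bits


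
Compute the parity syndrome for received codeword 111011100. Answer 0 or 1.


Syndrome = XOR of all bits = 1 XOR 1 XOR 1 XOR 0 XOR 1 XOR 1 XOR 1 XOR 0 XOR 0 = 0

0


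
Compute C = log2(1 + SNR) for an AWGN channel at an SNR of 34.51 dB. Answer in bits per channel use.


SNR_linear = 10^(34.51/10) = 2824.88; C = log2(1 + SNR_linear) = log2(1 + 2824.88) = 11.4645

11.4645 bits/channel use


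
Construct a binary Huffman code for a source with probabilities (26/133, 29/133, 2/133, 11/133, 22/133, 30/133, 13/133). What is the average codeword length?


Huffman construction (repeatedly merge the two least-probable nodes; each merge adds 1 bit to every symbol beneath it): 2/133 + 11/133 = 13/133; 13/133 + 13/133 = 26/133; 22/133 + 26/133 = 48/133; 26/133 + 29/133 = 55/133; 30/133 + 48/133 = 78/133; 55/133 + 78/133 = 1. Resulting codeword lengths (in the order the probabilities were given): (3, 2, 4, 4, 3, 2, 3). L_avg = sum(p_i * l_i) = 26/133*3 + 29/133*2 + 2/133*4 + 11/133*4 + 22/133*3 + 30/133*2 + 13/133*3 = 353/133 = 2.6541

2.6541 bits


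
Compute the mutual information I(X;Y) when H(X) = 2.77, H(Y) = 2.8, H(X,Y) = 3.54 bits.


I(X;Y) = H(X) + H(Y) - H(X,Y) = 2.77 + 2.8 - 3.54 = 2.03

2.03 bits


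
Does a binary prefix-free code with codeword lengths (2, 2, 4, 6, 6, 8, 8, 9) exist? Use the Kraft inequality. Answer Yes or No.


Kraft sum = sum(2^(-l_i)) = 0.6035, need <= 1. Result: satisfied (a binary prefix-free code with these lengths exists)

Yes


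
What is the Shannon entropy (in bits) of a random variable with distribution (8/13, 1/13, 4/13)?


H = -sum(p_i * log2(p_i)). Terms: -(8/13)*log2(8/13) = 0.431040; -(1/13)*log2(1/13) = 0.284649; -(4/13)*log2(4/13) = 0.523212. H = 0.431040 + 0.284649 + 0.523212 = 1.2389

1.2389 bits


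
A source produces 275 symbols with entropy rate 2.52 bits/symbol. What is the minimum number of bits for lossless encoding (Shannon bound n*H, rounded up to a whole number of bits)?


Minimum bits >= n * H = 275 * 2.52 = 693.0, rounded up to a whole number of bits = 693

693 bits


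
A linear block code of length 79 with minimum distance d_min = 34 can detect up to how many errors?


Detection capability = d_min - 1 = 34 - 1 = 33

33 errors


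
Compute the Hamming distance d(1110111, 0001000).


Count differing positions: ^ ^ ^ ^ ^ ^ ^ = 7 differences

7


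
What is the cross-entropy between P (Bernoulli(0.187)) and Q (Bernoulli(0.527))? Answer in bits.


H(P,Q) = -p*log2(q) - (1-p)*log2(1-q). -0.187*log2(0.527) = 0.172811; -0.813*log2(0.473) = 0.878111. H(P,Q) = 0.172811 + 0.878111 = 1.0509

1.0509 bits


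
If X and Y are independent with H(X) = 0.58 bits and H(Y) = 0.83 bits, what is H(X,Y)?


For independent variables, H(X,Y) = H(X) + H(Y) = 0.58 + 0.83 = 1.41

1.41 bits


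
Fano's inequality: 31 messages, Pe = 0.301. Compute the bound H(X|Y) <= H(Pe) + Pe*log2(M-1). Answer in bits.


H(Pe) = -Pe*log2(Pe) - (1-Pe)*log2(1-Pe) = -0.301*log2(0.301) - 0.699*log2(0.699) = 0.521382 + 0.361128 = 0.8825. Pe*log2(M-1) = 0.301*log2(30) = 1.476974. Bound = H(Pe) + Pe*log2(M-1) = 0.521382 + 0.361128 + 1.476974 = 2.3595

2.3595 bits


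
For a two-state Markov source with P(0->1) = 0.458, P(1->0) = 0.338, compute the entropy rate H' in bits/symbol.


Stationary distribution: pi_0 = p10/(p01+p10) = 0.4246, pi_1 = 0.5754. Entropy rate H' = pi_0*H(p01) + pi_1*H(p10) = 0.4246*0.9949 + 0.5754*0.9229 = 0.9535

0.9535 bits/symbol


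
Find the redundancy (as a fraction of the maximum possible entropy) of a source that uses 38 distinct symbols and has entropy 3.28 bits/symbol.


H_max = log2(K) = log2(38) = 5.2479 bits/symbol. Redundancy = 1 - H/H_max = 1 - 3.28/5.2479 = 1 - 0.625 = 0.375

0.375


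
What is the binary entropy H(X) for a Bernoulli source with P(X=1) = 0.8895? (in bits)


H = -p*log2(p) - (1-p)*log2(1-p). -0.8895*log2(0.8895) = 0.150266; -0.1105*log2(0.1105) = 0.351156. H = 0.150266 + 0.351156 = 0.5014

0.5014 bits


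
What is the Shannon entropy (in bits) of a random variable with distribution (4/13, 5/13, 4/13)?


H = -sum(p_i * log2(p_i)). Terms: -(4/13)*log2(4/13) = 0.523212; -(5/13)*log2(5/13) = 0.530197; -(4/13)*log2(4/13) = 0.523212. H = 0.523212 + 0.530197 + 0.523212 = 1.5766

1.5766 bits


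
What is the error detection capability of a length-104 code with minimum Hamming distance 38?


Detection capability = d_min - 1 = 38 - 1 = 37

37 errors


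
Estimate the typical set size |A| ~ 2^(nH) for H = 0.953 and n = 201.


log2|A_typical| = nH = 201 * 0.953 = 191.553, so |A_typical| ~ 2^191.553 = 4.605e+57

4.605e+57


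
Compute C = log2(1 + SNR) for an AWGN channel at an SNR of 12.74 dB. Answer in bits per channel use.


SNR_linear = 10^(12.74/10) = 18.7932; C = log2(1 + SNR_linear) = log2(1 + 18.7932) = 4.3069

4.3069 bits/channel use


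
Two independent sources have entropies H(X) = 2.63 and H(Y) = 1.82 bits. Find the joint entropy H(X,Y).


For independent variables, H(X,Y) = H(X) + H(Y) = 2.63 + 1.82 = 4.45

4.45 bits


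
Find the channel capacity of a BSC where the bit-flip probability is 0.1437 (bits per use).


H(p) = -p*log2(p) - (1-p)*log2(1-p) = -0.1437*log2(0.1437) - 0.8563*log2(0.8563) = 0.402197 + 0.191650 = 0.5938. C = 1 - H(p) = 1 - 0.5938 = 0.4062

0.4062 bits


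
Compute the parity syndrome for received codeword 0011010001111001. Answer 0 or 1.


Syndrome = XOR of all bits = 0 XOR 0 XOR 1 XOR 1 XOR 0 XOR 1 XOR 0 XOR 0 XOR 0 XOR 1 XOR 1 XOR 1 XOR 1 XOR 0 XOR 0 XOR 1 = 0

0


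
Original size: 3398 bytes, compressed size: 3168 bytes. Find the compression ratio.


Ratio = original / compressed = 3398 / 3168 = 1.0726

1.0726


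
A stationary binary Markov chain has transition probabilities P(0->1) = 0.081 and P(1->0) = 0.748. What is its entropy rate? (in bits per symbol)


Stationary distribution: pi_0 = p10/(p01+p10) = 0.9023, pi_1 = 0.0977. Entropy rate H' = pi_0*H(p01) + pi_1*H(p10) = 0.9023*0.4057 + 0.0977*0.8144 = 0.4456

0.4456 bits/symbol


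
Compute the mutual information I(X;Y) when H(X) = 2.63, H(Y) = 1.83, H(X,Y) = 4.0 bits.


I(X;Y) = H(X) + H(Y) - H(X,Y) = 2.63 + 1.83 - 4.0 = 0.46

0.46 bits


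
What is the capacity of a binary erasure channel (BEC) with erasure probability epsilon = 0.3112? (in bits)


C = 1 - epsilon = 1 - 0.3112 = 0.6888

0.6888 bits


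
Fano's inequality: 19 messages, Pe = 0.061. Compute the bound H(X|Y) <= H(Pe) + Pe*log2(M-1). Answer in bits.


H(Pe) = -Pe*log2(Pe) - (1-Pe)*log2(1-Pe) = -0.061*log2(0.061) - 0.939*log2(0.939) = 0.246138 + 0.085264 = 0.3314. Pe*log2(M-1) = 0.061*log2(18) = 0.254365. Bound = H(Pe) + Pe*log2(M-1) = 0.246138 + 0.085264 + 0.254365 = 0.5858

0.5858 bits


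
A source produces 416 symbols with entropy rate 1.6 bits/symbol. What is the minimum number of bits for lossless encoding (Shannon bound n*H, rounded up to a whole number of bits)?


Minimum bits >= n * H = 416 * 1.6 = 665.6, rounded up to a whole number of bits = 666

666 bits


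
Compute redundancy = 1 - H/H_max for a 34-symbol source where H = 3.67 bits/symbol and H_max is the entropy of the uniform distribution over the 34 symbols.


H_max = log2(K) = log2(34) = 5.0875 bits/symbol. Redundancy = 1 - H/H_max = 1 - 3.67/5.0875 = 1 - 0.7214 = 0.2786

0.2786


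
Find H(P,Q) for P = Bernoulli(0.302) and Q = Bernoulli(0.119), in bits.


H(P,Q) = -p*log2(q) - (1-p)*log2(1-q). -0.302*log2(0.119) = 0.927432; -0.698*log2(0.881) = 0.127585. H(P,Q) = 0.927432 + 0.127585 = 1.055

1.055 bits


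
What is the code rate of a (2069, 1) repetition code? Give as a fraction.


Rate = k/n = 1/2069

1/2069


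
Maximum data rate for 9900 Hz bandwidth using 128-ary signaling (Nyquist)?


Rate = 2 * B * log2(M) = 2 * 9900 * 7.0 = 138600.0

138600.0 bps


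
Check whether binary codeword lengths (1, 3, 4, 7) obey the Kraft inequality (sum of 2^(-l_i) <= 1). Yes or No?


Kraft sum = sum(2^(-l_i)) = 0.6953, need <= 1. Result: satisfied (a binary prefix-free code with these lengths exists)

Yes


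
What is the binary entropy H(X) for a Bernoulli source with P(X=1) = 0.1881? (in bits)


H = -p*log2(p) - (1-p)*log2(1-p). -0.1881*log2(0.1881) = 0.453402; -0.8119*log2(0.8119) = 0.244078. H = 0.453402 + 0.244078 = 0.6975

0.6975 bits


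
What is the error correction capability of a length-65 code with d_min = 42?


Correction capability = floor((d-1)/2) = floor((42-1)/2) = 20

20 errors


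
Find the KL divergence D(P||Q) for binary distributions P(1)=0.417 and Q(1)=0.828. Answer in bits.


KL = p*log2(p/q) + (1-p)*log2((1-p)/(1-q)) = 0.417*log2(0.417/0.828) + 0.583*log2(0.583/0.172) = 0.6141

0.6141 bits


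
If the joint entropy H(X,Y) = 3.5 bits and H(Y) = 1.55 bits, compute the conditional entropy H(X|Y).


H(X|Y) = H(X,Y) - H(Y) = 3.5 - 1.55 = 1.95

1.95 bits


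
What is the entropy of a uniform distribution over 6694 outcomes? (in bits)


H = log2(n) = log2(6694) = 12.7087

12.7087 bits
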